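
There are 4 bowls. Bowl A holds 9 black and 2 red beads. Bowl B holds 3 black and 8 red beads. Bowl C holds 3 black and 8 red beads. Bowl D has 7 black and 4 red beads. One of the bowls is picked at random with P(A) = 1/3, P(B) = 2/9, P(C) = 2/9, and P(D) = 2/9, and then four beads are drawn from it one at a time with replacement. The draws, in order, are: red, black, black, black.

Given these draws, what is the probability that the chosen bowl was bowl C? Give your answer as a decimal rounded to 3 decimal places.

The likelihood of the observed sequence under each hypothesis: P(data | bowl A) = (2/11)(9/11)(9/11)(9/11) = 0.099583; P(data | bowl B) = (8/11)(3/11)(3/11)(3/11) = 0.014753; P(data | bowl C) = (8/11)(3/11)(3/11)(3/11) = 0.014753; P(data | bowl D) = (4/11)(7/11)(7/11)(7/11) = 0.093709.
Multiplying each by its prior: 1/3 · 0.099583 = 0.033194, 2/9 · 0.014753 = 0.0032785, 2/9 · 0.014753 = 0.0032785, 2/9 · 0.093709 = 0.020824; with total 0.060576.
By Bayes' rule, P(bowl C | data) = (0.0032785) / (0.060576) = 0.054122.

0.054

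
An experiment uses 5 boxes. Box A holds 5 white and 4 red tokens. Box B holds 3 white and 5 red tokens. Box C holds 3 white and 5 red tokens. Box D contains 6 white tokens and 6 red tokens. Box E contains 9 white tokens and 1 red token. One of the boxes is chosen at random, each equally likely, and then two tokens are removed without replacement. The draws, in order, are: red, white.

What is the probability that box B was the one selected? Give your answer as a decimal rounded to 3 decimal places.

0.226

The likelihood of the observed sequence under each hypothesis: P(data | box A) = (4/9)(5/8) = 0.27778; P(data | box B) = (5/8)(3/7) = 0.26786; P(data | box C) = (5/8)(3/7) = 0.26786; P(data | box D) = (6/12)(6/11) = 0.27273; P(data | box E) = (1/10)(9/9) = 0.1.
Multiplying each by its prior: 1/5 · 0.27778 = 0.055556, 1/5 · 0.26786 = 0.053571, 1/5 · 0.26786 = 0.053571, 1/5 · 0.27273 = 0.054545, 1/5 · 0.1 = 0.02; these sum to 0.23724.
Hence P(box B | data) = (0.053571) / (0.23724) = 0.22581.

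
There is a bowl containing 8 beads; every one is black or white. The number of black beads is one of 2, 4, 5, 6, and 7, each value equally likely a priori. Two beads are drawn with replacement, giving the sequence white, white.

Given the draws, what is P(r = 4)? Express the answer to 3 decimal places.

For each hypothesis, P(data | H) works out to: P(data | r = 2) = (6/8)(6/8) = 9/16; P(data | r = 4) = (4/8)(4/8) = 1/4; P(data | r = 5) = (3/8)(3/8) = 9/64; P(data | r = 6) = (2/8)(2/8) = 1/16; P(data | r = 7) = (1/8)(1/8) = 1/64.
Multiplying each by its prior: 1/5 · 9/16 = 9/80, 1/5 · 1/4 = 1/20, 1/5 · 9/64 = 9/320, 1/5 · 1/16 = 1/80, 1/5 · 1/64 = 1/320; with total 33/160.
Therefore the posterior P(r = 4 | data) = (1/20) / (33/160) = 8/33.

0.242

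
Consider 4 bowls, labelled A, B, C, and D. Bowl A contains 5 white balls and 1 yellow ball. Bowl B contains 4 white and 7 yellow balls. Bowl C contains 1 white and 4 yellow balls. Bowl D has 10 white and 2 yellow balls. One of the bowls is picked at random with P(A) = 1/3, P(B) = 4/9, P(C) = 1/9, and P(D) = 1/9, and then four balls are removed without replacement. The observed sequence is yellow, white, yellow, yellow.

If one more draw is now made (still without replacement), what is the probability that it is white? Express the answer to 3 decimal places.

Compute the likelihood of the observed sequence for each case: P(data | bowl A) = (1/6)(5/5)(0/4) = 0; P(data | bowl B) = (7/11)(4/10)(6/9)(5/8) = 0.10606; P(data | bowl C) = (4/5)(1/4)(3/3)(2/2) = 0.2; P(data | bowl D) = (2/12)(10/11)(1/10)(0/9) = 0.
Weighting by the prior gives 1/3 · 0 = 0, 4/9 · 0.10606 = 0.047138, 1/9 · 0.2 = 0.022222, 1/9 · 0 = 0; these sum to 0.06936.
Dividing through by the total gives posterior P(bowl A | data) = 0, P(bowl B | data) = 0.67961, P(bowl C | data) = 0.32039, P(bowl D | data) = 0.
So P(white next | data) = Σ P(white next | H) P(H | data) = (3/7)(0.67961) + (0)(0.32039) = 0.29126.

0.291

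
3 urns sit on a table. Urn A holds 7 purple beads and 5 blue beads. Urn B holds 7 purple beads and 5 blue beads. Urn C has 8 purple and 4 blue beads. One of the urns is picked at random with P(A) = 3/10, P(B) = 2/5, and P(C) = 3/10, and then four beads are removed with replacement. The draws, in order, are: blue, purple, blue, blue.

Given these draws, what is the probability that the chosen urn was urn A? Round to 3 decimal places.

Under each hypothesis, the probability of the observed sequence is: P(data | urn A) = (5/12)(7/12)(5/12)(5/12) = 0.042197; P(data | urn B) = (5/12)(7/12)(5/12)(5/12) = 0.042197; P(data | urn C) = (4/12)(8/12)(4/12)(4/12) = 0.024691.
The prior-weighted likelihoods are 3/10 · 0.042197 = 0.012659, 2/5 · 0.042197 = 0.016879, 3/10 · 0.024691 = 0.0074074; these sum to 0.036945.
So P(urn A | data) = (0.012659) / (0.036945) = 0.34264.

0.343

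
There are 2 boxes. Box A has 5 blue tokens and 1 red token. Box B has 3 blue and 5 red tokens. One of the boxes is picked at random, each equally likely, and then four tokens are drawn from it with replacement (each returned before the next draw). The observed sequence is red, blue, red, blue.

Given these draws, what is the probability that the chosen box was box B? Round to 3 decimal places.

For each hypothesis, P(data | H) works out to: P(data | box A) = (1/6)(5/6)(1/6)(5/6) = 0.01929; P(data | box B) = (5/8)(3/8)(5/8)(3/8) = 0.054932.
The prior-weighted likelihoods are 1/2 · 0.01929 = 0.0096451, 1/2 · 0.054932 = 0.027466; these sum to 0.037111.
Therefore the posterior P(box B | data) = (0.027466) / (0.037111) = 0.7401.

0.740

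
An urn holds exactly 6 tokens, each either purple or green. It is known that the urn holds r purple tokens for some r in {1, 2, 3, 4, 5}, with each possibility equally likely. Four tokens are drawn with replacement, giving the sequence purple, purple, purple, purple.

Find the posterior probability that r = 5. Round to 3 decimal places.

0.638

Under each hypothesis, the probability of the observed sequence is: P(data | r = 1) = (1/6)(1/6)(1/6)(1/6) = 0.0007716; P(data | r = 2) = (2/6)(2/6)(2/6)(2/6) = 0.012346; P(data | r = 3) = (3/6)(3/6)(3/6)(3/6) = 0.0625; P(data | r = 4) = (4/6)(4/6)(4/6)(4/6) = 0.19753; P(data | r = 5) = (5/6)(5/6)(5/6)(5/6) = 0.48225.
The prior-weighted likelihoods are 1/5 · 0.0007716 = 0.00015432, 1/5 · 0.012346 = 0.0024691, 1/5 · 0.0625 = 0.0125, 1/5 · 0.19753 = 0.039506, 1/5 · 0.48225 = 0.096451; with total 0.15108.
Therefore the posterior P(r = 5 | data) = (0.096451) / (0.15108) = 0.63841.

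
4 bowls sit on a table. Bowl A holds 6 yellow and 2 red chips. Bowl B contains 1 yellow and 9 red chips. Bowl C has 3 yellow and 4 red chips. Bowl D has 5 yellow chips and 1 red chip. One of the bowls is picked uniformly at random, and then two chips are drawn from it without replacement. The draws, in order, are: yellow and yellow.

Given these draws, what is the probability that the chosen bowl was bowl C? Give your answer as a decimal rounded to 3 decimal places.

0.106

The likelihood of the observed sequence under each hypothesis: P(data | bowl A) = (6/8)(5/7) = 15/28; P(data | bowl B) = (1/10)(0/9) = 0; P(data | bowl C) = (3/7)(2/6) = 1/7; P(data | bowl D) = (5/6)(4/5) = 2/3.
The prior-weighted likelihoods are 1/4 · 15/28 = 15/112, 1/4 · 0 = 0, 1/4 · 1/7 = 1/28, 1/4 · 2/3 = 1/6; with total 113/336.
By Bayes' rule, P(bowl C | data) = (1/28) / (113/336) = 12/113.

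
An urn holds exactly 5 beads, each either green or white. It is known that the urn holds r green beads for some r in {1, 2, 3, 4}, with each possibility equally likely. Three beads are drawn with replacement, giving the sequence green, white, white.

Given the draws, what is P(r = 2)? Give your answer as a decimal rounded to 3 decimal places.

Compute the likelihood of the observed sequence for each case: P(data | r = 1) = (1/5)(4/5)(4/5) = 16/125; P(data | r = 2) = (2/5)(3/5)(3/5) = 18/125; P(data | r = 3) = (3/5)(2/5)(2/5) = 12/125; P(data | r = 4) = (4/5)(1/5)(1/5) = 4/125.
Weighting by the prior gives 1/4 · 16/125 = 4/125, 1/4 · 18/125 = 9/250, 1/4 · 12/125 = 3/125, 1/4 · 4/125 = 1/125; summing to 1/10.
So P(r = 2 | data) = (9/250) / (1/10) = 9/25.

0.360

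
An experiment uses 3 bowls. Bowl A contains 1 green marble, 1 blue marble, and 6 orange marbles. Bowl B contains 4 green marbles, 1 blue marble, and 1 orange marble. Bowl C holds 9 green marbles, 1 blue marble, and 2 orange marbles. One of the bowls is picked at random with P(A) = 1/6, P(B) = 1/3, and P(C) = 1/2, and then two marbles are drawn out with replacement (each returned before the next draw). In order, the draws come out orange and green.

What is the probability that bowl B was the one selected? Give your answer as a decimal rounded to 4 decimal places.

The likelihood of the observed sequence under each hypothesis: P(data | bowl A) = (6/8)(1/8) = 0.09375; P(data | bowl B) = (1/6)(4/6) = 0.11111; P(data | bowl C) = (2/12)(9/12) = 0.125.
Weighting by the prior gives 1/6 · 0.09375 = 0.015625, 1/3 · 0.11111 = 0.037037, 1/2 · 0.125 = 0.0625; summing to 0.11516.
By Bayes' rule, P(bowl B | data) = (0.037037) / (0.11516) = 0.32161.

0.3216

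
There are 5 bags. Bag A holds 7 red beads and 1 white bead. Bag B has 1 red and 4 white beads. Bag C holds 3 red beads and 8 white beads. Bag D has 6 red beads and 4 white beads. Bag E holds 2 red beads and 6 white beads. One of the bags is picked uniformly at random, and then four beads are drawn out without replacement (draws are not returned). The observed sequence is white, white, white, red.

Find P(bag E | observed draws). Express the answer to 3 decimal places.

0.286

Compute the likelihood of the observed sequence for each case: P(data | bag A) = (1/8)(0/7) = 0; P(data | bag B) = (4/5)(3/4)(2/3)(1/2) = 0.2; P(data | bag C) = (8/11)(7/10)(6/9)(3/8) = 0.12727; P(data | bag D) = (4/10)(3/9)(2/8)(6/7) = 0.028571; P(data | bag E) = (6/8)(5/7)(4/6)(2/5) = 0.14286.
The prior-weighted likelihoods are 1/5 · 0 = 0, 1/5 · 0.2 = 0.04, 1/5 · 0.12727 = 0.025455, 1/5 · 0.028571 = 0.0057143, 1/5 · 0.14286 = 0.028571; summing to 0.09974.
By Bayes' rule, P(bag E | data) = (0.028571) / (0.09974) = 0.28646.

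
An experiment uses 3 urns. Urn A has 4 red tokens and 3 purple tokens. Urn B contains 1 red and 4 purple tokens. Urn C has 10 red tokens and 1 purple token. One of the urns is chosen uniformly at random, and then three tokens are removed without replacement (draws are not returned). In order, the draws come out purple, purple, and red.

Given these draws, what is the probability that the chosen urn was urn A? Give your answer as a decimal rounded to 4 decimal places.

Under each hypothesis, the probability of the observed sequence is: P(data | urn A) = (3/7)(2/6)(4/5) = 4/35; P(data | urn B) = (4/5)(3/4)(1/3) = 1/5; P(data | urn C) = (1/11)(0/10) = 0.
Multiplying each by its prior: 1/3 · 4/35 = 4/105, 1/3 · 1/5 = 1/15, 1/3 · 0 = 0; with total 11/105.
So P(urn A | data) = (4/105) / (11/105) = 4/11.

0.3636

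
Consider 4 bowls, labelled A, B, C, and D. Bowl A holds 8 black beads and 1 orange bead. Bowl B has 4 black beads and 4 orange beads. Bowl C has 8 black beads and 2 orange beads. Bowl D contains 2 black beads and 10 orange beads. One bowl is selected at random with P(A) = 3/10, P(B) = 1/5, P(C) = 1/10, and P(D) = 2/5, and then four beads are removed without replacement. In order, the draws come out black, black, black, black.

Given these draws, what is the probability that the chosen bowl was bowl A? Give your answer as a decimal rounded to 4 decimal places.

For each hypothesis, P(data | H) works out to: P(data | bowl A) = (8/9)(7/8)(6/7)(5/6) = 5/9; P(data | bowl B) = (4/8)(3/7)(2/6)(1/5) = 1/70; P(data | bowl C) = (8/10)(7/9)(6/8)(5/7) = 1/3; P(data | bowl D) = (2/12)(1/11)(0/10) = 0.
The prior-weighted likelihoods are 3/10 · 5/9 = 1/6, 1/5 · 1/70 = 1/350, 1/10 · 1/3 = 1/30, 2/5 · 0 = 0; with total 71/350.
Therefore the posterior P(bowl A | data) = (1/6) / (71/350) = 175/213.

0.8216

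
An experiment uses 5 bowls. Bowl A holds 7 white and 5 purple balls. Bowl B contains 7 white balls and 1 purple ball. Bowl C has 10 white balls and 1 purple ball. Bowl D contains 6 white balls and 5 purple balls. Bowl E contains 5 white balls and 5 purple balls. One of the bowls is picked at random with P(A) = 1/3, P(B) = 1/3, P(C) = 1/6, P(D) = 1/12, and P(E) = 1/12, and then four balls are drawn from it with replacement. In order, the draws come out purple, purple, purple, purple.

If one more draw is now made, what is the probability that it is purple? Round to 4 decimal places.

Under each hypothesis, the probability of the observed sequence is: P(data | bowl A) = (5/12)(5/12)(5/12)(5/12) = 0.030141; P(data | bowl B) = (1/8)(1/8)(1/8)(1/8) = 0.00024414; P(data | bowl C) = (1/11)(1/11)(1/11)(1/11) = 6.8301e-05; P(data | bowl D) = (5/11)(5/11)(5/11)(5/11) = 0.042688; P(data | bowl E) = (5/10)(5/10)(5/10)(5/10) = 0.0625.
Multiplying each by its prior: 1/3 · 0.030141 = 0.010047, 1/3 · 0.00024414 = 8.138e-05, 1/6 · 6.8301e-05 = 1.1384e-05, 1/12 · 0.042688 = 0.0035574, 1/12 · 0.0625 = 0.0052083; summing to 0.018905.
Dividing through by the total gives posterior P(bowl A | data) = 0.53143, P(bowl B | data) = 0.0043046, P(bowl C | data) = 0.00060213, P(bowl D | data) = 0.18817, P(bowl E | data) = 0.27549.
Averaging over the posterior, P(purple next | data) = (5/12)(0.53143) + (1/8)(0.0043046) + (1/11)(0.00060213) + (5/11)(0.18817) + (1/2)(0.27549) = 0.4453.

0.4453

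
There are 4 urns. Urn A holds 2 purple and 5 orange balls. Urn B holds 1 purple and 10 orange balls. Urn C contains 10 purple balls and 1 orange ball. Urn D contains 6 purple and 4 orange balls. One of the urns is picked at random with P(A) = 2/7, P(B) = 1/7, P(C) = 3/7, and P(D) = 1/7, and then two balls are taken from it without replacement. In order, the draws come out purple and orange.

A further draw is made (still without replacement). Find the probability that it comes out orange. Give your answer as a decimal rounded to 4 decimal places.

0.5168

For each hypothesis, P(data | H) works out to: P(data | urn A) = (2/7)(5/6) = 0.2381; P(data | urn B) = (1/11)(10/10) = 0.090909; P(data | urn C) = (10/11)(1/10) = 0.090909; P(data | urn D) = (6/10)(4/9) = 0.26667.
Multiplying each by its prior: 2/7 · 0.2381 = 0.068027, 1/7 · 0.090909 = 0.012987, 3/7 · 0.090909 = 0.038961, 1/7 · 0.26667 = 0.038095; summing to 0.15807.
Normalising, the posterior is P(urn A | data) = 0.43036, P(urn B | data) = 0.08216, P(urn C | data) = 0.24648, P(urn D | data) = 0.241.
The predictive probability is P(orange next | data) = (4/5)(0.43036) + (1)(0.08216) + (0)(0.24648) + (3/8)(0.241) = 0.51682.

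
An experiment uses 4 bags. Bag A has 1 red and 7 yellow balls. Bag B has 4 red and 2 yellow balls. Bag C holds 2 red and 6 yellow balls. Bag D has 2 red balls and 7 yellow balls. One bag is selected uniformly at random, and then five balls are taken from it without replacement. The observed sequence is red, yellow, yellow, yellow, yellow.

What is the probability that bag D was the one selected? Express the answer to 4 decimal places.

0.3237

The likelihood of the observed sequence under each hypothesis: P(data | bag A) = (1/8)(7/7)(6/6)(5/5)(4/4) = 0.125; P(data | bag B) = (4/6)(2/5)(1/4)(0/3) = 0; P(data | bag C) = (2/8)(6/7)(5/6)(4/5)(3/4) = 0.10714; P(data | bag D) = (2/9)(7/8)(6/7)(5/6)(4/5) = 0.11111.
Multiplying each by its prior: 1/4 · 0.125 = 0.03125, 1/4 · 0 = 0, 1/4 · 0.10714 = 0.026786, 1/4 · 0.11111 = 0.027778; summing to 0.085813.
Therefore the posterior P(bag D | data) = (0.027778) / (0.085813) = 0.3237.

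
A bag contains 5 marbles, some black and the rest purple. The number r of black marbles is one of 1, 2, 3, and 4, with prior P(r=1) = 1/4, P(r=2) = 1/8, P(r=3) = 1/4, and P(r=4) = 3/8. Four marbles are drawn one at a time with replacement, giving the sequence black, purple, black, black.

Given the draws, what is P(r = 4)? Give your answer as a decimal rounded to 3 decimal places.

0.578

For each hypothesis, P(data | H) works out to: P(data | r = 1) = (1/5)(4/5)(1/5)(1/5) = 0.0064; P(data | r = 2) = (2/5)(3/5)(2/5)(2/5) = 0.0384; P(data | r = 3) = (3/5)(2/5)(3/5)(3/5) = 0.0864; P(data | r = 4) = (4/5)(1/5)(4/5)(4/5) = 0.1024.
Weighting by the prior gives 1/4 · 0.0064 = 0.0016, 1/8 · 0.0384 = 0.0048, 1/4 · 0.0864 = 0.0216, 3/8 · 0.1024 = 0.0384; with total 0.0664.
Hence P(r = 4 | data) = (0.0384) / (0.0664) = 0.57831.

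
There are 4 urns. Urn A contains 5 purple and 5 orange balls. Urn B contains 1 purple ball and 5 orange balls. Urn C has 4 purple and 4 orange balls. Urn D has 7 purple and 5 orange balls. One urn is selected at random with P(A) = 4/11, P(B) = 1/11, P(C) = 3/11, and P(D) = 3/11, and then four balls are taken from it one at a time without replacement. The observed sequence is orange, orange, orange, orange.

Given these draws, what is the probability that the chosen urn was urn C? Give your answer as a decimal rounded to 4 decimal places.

The likelihood of the observed sequence under each hypothesis: P(data | urn A) = (5/10)(4/9)(3/8)(2/7) = 0.02381; P(data | urn B) = (5/6)(4/5)(3/4)(2/3) = 0.33333; P(data | urn C) = (4/8)(3/7)(2/6)(1/5) = 0.014286; P(data | urn D) = (5/12)(4/11)(3/10)(2/9) = 0.010101.
The prior-weighted likelihoods are 4/11 · 0.02381 = 0.008658, 1/11 · 0.33333 = 0.030303, 3/11 · 0.014286 = 0.0038961, 3/11 · 0.010101 = 0.0027548; these sum to 0.045612.
So P(urn C | data) = (0.0038961) / (0.045612) = 0.085418.

0.0854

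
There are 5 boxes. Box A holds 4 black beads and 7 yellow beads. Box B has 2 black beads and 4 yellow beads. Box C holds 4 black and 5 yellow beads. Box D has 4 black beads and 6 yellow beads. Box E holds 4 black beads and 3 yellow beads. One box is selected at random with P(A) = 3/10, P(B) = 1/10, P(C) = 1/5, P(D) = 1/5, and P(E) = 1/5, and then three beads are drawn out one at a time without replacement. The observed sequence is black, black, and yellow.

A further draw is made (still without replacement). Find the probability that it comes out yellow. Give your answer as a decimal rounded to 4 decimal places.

0.6629

The likelihood of the observed sequence under each hypothesis: P(data | box A) = (4/11)(3/10)(7/9) = 0.084848; P(data | box B) = (2/6)(1/5)(4/4) = 0.066667; P(data | box C) = (4/9)(3/8)(5/7) = 0.11905; P(data | box D) = (4/10)(3/9)(6/8) = 0.1; P(data | box E) = (4/7)(3/6)(3/5) = 0.17143.
Multiplying each by its prior: 3/10 · 0.084848 = 0.025455, 1/10 · 0.066667 = 0.0066667, 1/5 · 0.11905 = 0.02381, 1/5 · 0.1 = 0.02, 1/5 · 0.17143 = 0.034286; summing to 0.11022.
Normalising, the posterior is P(box A | data) = 0.23095, P(box B | data) = 0.060487, P(box C | data) = 0.21603, P(box D | data) = 0.18146, P(box E | data) = 0.31108.
The predictive probability is P(yellow next | data) = (3/4)(0.23095) + (1)(0.060487) + (2/3)(0.21603) + (5/7)(0.18146) + (1/2)(0.31108) = 0.66287.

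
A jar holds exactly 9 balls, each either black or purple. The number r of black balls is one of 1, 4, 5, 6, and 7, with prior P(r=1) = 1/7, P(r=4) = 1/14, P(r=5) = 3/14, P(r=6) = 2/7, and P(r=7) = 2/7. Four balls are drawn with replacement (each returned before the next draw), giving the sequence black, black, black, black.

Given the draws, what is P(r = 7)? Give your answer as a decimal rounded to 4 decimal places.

0.5676

Under each hypothesis, the probability of the observed sequence is: P(data | r = 1) = (1/9)(1/9)(1/9)(1/9) = 0.00015242; P(data | r = 4) = (4/9)(4/9)(4/9)(4/9) = 0.039018; P(data | r = 5) = (5/9)(5/9)(5/9)(5/9) = 0.09526; P(data | r = 6) = (6/9)(6/9)(6/9)(6/9) = 0.19753; P(data | r = 7) = (7/9)(7/9)(7/9)(7/9) = 0.36595.
Multiplying each by its prior: 1/7 · 0.00015242 = 2.1774e-05, 1/14 · 0.039018 = 0.002787, 3/14 · 0.09526 = 0.020413, 2/7 · 0.19753 = 0.056437, 2/7 · 0.36595 = 0.10456; these sum to 0.18422.
So P(r = 7 | data) = (0.10456) / (0.18422) = 0.56758.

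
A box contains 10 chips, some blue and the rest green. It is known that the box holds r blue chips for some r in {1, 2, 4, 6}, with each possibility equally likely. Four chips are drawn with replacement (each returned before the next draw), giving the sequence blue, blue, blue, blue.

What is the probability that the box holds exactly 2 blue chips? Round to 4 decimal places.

For each hypothesis, P(data | H) works out to: P(data | r = 1) = (1/10)(1/10)(1/10)(1/10) = 0.0001; P(data | r = 2) = (2/10)(2/10)(2/10)(2/10) = 0.0016; P(data | r = 4) = (4/10)(4/10)(4/10)(4/10) = 0.0256; P(data | r = 6) = (6/10)(6/10)(6/10)(6/10) = 0.1296.
Weighting by the prior gives 1/4 · 0.0001 = 2.5e-05, 1/4 · 0.0016 = 0.0004, 1/4 · 0.0256 = 0.0064, 1/4 · 0.1296 = 0.0324; summing to 0.039225.
Hence P(r = 2 | data) = (0.0004) / (0.039225) = 0.010198.

0.0102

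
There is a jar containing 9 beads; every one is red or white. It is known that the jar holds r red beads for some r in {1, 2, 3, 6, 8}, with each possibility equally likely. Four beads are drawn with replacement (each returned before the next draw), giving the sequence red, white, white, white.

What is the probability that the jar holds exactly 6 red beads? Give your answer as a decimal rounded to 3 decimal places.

Compute the likelihood of the observed sequence for each case: P(data | r = 1) = (1/9)(8/9)(8/9)(8/9) = 0.078037; P(data | r = 2) = (2/9)(7/9)(7/9)(7/9) = 0.10456; P(data | r = 3) = (3/9)(6/9)(6/9)(6/9) = 0.098765; P(data | r = 6) = (6/9)(3/9)(3/9)(3/9) = 0.024691; P(data | r = 8) = (8/9)(1/9)(1/9)(1/9) = 0.0012193.
Multiplying each by its prior: 1/5 · 0.078037 = 0.015607, 1/5 · 0.10456 = 0.020911, 1/5 · 0.098765 = 0.019753, 1/5 · 0.024691 = 0.0049383, 1/5 · 0.0012193 = 0.00024387; summing to 0.061454.
Hence P(r = 6 | data) = (0.0049383) / (0.061454) = 0.080357.

0.080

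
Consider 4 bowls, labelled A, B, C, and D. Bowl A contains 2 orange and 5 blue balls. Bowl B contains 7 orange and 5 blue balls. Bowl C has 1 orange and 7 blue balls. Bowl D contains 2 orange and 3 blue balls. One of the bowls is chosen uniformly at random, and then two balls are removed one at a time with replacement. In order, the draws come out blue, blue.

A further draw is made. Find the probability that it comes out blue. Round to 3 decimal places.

Compute the likelihood of the observed sequence for each case: P(data | bowl A) = (5/7)(5/7) = 0.5102; P(data | bowl B) = (5/12)(5/12) = 0.17361; P(data | bowl C) = (7/8)(7/8) = 0.76562; P(data | bowl D) = (3/5)(3/5) = 0.36.
Weighting by the prior gives 1/4 · 0.5102 = 0.12755, 1/4 · 0.17361 = 0.043403, 1/4 · 0.76562 = 0.19141, 1/4 · 0.36 = 0.09; with total 0.45236.
Dividing through by the total gives posterior P(bowl A | data) = 0.28197, P(bowl B | data) = 0.095947, P(bowl C | data) = 0.42313, P(bowl D | data) = 0.19896.
So P(blue next | data) = Σ P(blue next | H) P(H | data) = (5/7)(0.28197) + (5/12)(0.095947) + (7/8)(0.42313) + (3/5)(0.19896) = 0.73099.

0.731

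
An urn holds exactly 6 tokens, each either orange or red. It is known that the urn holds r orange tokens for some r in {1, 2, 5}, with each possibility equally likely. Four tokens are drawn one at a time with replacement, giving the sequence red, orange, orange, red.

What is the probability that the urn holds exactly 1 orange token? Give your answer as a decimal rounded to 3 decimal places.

For each hypothesis, P(data | H) works out to: P(data | r = 1) = (5/6)(1/6)(1/6)(5/6) = 0.01929; P(data | r = 2) = (4/6)(2/6)(2/6)(4/6) = 0.049383; P(data | r = 5) = (1/6)(5/6)(5/6)(1/6) = 0.01929.
Weighting by the prior gives 1/3 · 0.01929 = 0.00643, 1/3 · 0.049383 = 0.016461, 1/3 · 0.01929 = 0.00643; with total 0.029321.
So P(r = 1 | data) = (0.00643) / (0.029321) = 0.2193.

0.219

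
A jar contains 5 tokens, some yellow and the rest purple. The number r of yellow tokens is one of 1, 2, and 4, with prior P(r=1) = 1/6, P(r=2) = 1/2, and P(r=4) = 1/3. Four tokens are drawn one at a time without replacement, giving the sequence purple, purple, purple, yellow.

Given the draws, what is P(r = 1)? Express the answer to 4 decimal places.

For each hypothesis, P(data | H) works out to: P(data | r = 1) = (4/5)(3/4)(2/3)(1/2) = 1/5; P(data | r = 2) = (3/5)(2/4)(1/3)(2/2) = 1/10; P(data | r = 4) = (1/5)(0/4) = 0.
Multiplying each by its prior: 1/6 · 1/5 = 1/30, 1/2 · 1/10 = 1/20, 1/3 · 0 = 0; these sum to 1/12.
Therefore the posterior P(r = 1 | data) = (1/30) / (1/12) = 2/5.

0.4000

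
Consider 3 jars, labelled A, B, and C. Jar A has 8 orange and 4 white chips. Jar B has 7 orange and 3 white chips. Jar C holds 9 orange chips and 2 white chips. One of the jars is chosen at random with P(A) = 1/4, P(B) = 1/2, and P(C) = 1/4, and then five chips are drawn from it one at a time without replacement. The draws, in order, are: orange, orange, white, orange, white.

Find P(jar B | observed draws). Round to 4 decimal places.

0.5789

Under each hypothesis, the probability of the observed sequence is: P(data | jar A) = (8/12)(7/11)(4/10)(6/9)(3/8) = 7/165; P(data | jar B) = (7/10)(6/9)(3/8)(5/7)(2/6) = 1/24; P(data | jar C) = (9/11)(8/10)(2/9)(7/8)(1/7) = 1/55.
The prior-weighted likelihoods are 1/4 · 7/165 = 7/660, 1/2 · 1/24 = 1/48, 1/4 · 1/55 = 1/220; with total 19/528.
By Bayes' rule, P(jar B | data) = (1/48) / (19/528) = 11/19.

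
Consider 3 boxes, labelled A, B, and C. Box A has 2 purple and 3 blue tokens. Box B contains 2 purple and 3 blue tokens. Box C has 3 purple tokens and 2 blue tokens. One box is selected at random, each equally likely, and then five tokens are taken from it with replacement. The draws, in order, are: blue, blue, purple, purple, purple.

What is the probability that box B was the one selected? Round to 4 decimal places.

Under each hypothesis, the probability of the observed sequence is: P(data | box A) = (3/5)(3/5)(2/5)(2/5)(2/5) = 0.02304; P(data | box B) = (3/5)(3/5)(2/5)(2/5)(2/5) = 0.02304; P(data | box C) = (2/5)(2/5)(3/5)(3/5)(3/5) = 0.03456.
Multiplying each by its prior: 1/3 · 0.02304 = 0.00768, 1/3 · 0.02304 = 0.00768, 1/3 · 0.03456 = 0.01152; these sum to 0.02688.
So P(box B | data) = (0.00768) / (0.02688) = 0.28571.

0.2857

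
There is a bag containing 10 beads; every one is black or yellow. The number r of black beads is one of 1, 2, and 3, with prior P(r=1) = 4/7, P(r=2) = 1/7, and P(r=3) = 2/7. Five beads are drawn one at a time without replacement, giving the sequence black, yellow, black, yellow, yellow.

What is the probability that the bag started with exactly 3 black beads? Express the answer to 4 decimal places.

0.7895

Compute the likelihood of the observed sequence for each case: P(data | r = 1) = (1/10)(9/9)(0/8) = 0; P(data | r = 2) = (2/10)(8/9)(1/8)(7/7)(6/6) = 0.022222; P(data | r = 3) = (3/10)(7/9)(2/8)(6/7)(5/6) = 0.041667.
The prior-weighted likelihoods are 4/7 · 0 = 0, 1/7 · 0.022222 = 0.0031746, 2/7 · 0.041667 = 0.011905; these sum to 0.015079.
Therefore the posterior P(r = 3 | data) = (0.011905) / (0.015079) = 0.78947.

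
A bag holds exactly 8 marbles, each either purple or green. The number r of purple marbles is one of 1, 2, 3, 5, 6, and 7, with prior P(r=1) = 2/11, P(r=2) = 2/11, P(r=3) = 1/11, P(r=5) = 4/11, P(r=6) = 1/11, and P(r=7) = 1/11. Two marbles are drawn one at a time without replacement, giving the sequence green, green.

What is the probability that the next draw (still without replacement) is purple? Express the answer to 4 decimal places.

The likelihood of the observed sequence under each hypothesis: P(data | r = 1) = (7/8)(6/7) = 3/4; P(data | r = 2) = (6/8)(5/7) = 15/28; P(data | r = 3) = (5/8)(4/7) = 5/14; P(data | r = 5) = (3/8)(2/7) = 3/28; P(data | r = 6) = (2/8)(1/7) = 1/28; P(data | r = 7) = (1/8)(0/7) = 0.
Weighting by the prior gives 2/11 · 3/4 = 3/22, 2/11 · 15/28 = 15/154, 1/11 · 5/14 = 5/154, 4/11 · 3/28 = 3/77, 1/11 · 1/28 = 1/308, 1/11 · 0 = 0; summing to 95/308.
Normalising, the posterior is P(r = 1 | data) = 42/95, P(r = 2 | data) = 6/19, P(r = 3 | data) = 2/19, P(r = 5 | data) = 12/95, P(r = 6 | data) = 1/95, P(r = 7 | data) = 0.
Averaging over the posterior, P(purple next | data) = (1/6)(42/95) + (1/3)(6/19) + (1/2)(2/19) + (5/6)(12/95) + (1)(1/95) = 33/95.

0.3474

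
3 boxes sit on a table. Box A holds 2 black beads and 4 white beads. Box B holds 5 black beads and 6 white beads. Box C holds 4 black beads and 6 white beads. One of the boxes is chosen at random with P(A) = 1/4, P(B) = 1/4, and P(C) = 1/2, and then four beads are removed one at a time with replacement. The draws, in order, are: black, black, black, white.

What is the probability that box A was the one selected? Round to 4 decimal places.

For each hypothesis, P(data | H) works out to: P(data | box A) = (2/6)(2/6)(2/6)(4/6) = 0.024691; P(data | box B) = (5/11)(5/11)(5/11)(6/11) = 0.051226; P(data | box C) = (4/10)(4/10)(4/10)(6/10) = 0.0384.
Weighting by the prior gives 1/4 · 0.024691 = 0.0061728, 1/4 · 0.051226 = 0.012807, 1/2 · 0.0384 = 0.0192; with total 0.038179.
Therefore the posterior P(box A | data) = (0.0061728) / (0.038179) = 0.16168.

0.1617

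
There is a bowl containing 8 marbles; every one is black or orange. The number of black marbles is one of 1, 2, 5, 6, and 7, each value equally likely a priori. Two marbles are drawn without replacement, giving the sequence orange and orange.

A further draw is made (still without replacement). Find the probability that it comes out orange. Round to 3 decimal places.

0.700

The likelihood of the observed sequence under each hypothesis: P(data | r = 1) = (7/8)(6/7) = 3/4; P(data | r = 2) = (6/8)(5/7) = 15/28; P(data | r = 5) = (3/8)(2/7) = 3/28; P(data | r = 6) = (2/8)(1/7) = 1/28; P(data | r = 7) = (1/8)(0/7) = 0.
Multiplying each by its prior: 1/5 · 3/4 = 3/20, 1/5 · 15/28 = 3/28, 1/5 · 3/28 = 3/140, 1/5 · 1/28 = 1/140, 1/5 · 0 = 0; summing to 2/7.
The posterior is then P(r = 1 | data) = 21/40, P(r = 2 | data) = 3/8, P(r = 5 | data) = 3/40, P(r = 6 | data) = 1/40, P(r = 7 | data) = 0.
The predictive probability is P(orange next | data) = (5/6)(21/40) + (2/3)(3/8) + (1/6)(3/40) + (0)(1/40) = 7/10.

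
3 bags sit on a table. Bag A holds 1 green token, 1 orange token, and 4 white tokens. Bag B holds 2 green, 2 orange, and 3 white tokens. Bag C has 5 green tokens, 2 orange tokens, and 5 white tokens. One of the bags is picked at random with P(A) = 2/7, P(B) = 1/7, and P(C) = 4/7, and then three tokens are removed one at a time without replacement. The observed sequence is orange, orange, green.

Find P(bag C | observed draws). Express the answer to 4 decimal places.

0.6140

The likelihood of the observed sequence under each hypothesis: P(data | bag A) = (1/6)(0/5) = 0; P(data | bag B) = (2/7)(1/6)(2/5) = 0.019048; P(data | bag C) = (2/12)(1/11)(5/10) = 0.0075758.
The prior-weighted likelihoods are 2/7 · 0 = 0, 1/7 · 0.019048 = 0.0027211, 4/7 · 0.0075758 = 0.004329; summing to 0.0070501.
So P(bag C | data) = (0.004329) / (0.0070501) = 0.61404.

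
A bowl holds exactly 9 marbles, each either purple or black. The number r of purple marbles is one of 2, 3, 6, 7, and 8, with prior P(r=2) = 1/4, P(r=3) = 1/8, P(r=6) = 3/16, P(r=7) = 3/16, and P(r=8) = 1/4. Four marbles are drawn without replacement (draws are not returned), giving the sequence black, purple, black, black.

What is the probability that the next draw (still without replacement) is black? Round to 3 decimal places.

Compute the likelihood of the observed sequence for each case: P(data | r = 2) = (7/9)(2/8)(6/7)(5/6) = 0.13889; P(data | r = 3) = (6/9)(3/8)(5/7)(4/6) = 0.11905; P(data | r = 6) = (3/9)(6/8)(2/7)(1/6) = 0.011905; P(data | r = 7) = (2/9)(7/8)(1/7)(0/6) = 0; P(data | r = 8) = (1/9)(8/8)(0/7) = 0.
The prior-weighted likelihoods are 1/4 · 0.13889 = 0.034722, 1/8 · 0.11905 = 0.014881, 3/16 · 0.011905 = 0.0022321, 3/16 · 0 = 0, 1/4 · 0 = 0; these sum to 0.051835.
Dividing through by the total gives posterior P(r = 2 | data) = 0.66986, P(r = 3 | data) = 0.28708, P(r = 6 | data) = 0.043062, P(r = 7 | data) = 0, P(r = 8 | data) = 0.
Averaging over the posterior, P(black next | data) = (4/5)(0.66986) + (3/5)(0.28708) + (0)(0.043062) = 0.70813.

0.708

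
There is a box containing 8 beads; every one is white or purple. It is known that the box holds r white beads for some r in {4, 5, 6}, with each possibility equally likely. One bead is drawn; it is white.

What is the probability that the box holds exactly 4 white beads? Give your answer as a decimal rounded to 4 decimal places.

The likelihood of this draw under each hypothesis: P(data | r = 4) = (4/8) = 1/2; P(data | r = 5) = (5/8) = 5/8; P(data | r = 6) = (6/8) = 3/4.
Multiplying each by its prior: 1/3 · 1/2 = 1/6, 1/3 · 5/8 = 5/24, 1/3 · 3/4 = 1/4; with total 5/8.
Therefore the posterior P(r = 4 | data) = (1/6) / (5/8) = 4/15.

0.2667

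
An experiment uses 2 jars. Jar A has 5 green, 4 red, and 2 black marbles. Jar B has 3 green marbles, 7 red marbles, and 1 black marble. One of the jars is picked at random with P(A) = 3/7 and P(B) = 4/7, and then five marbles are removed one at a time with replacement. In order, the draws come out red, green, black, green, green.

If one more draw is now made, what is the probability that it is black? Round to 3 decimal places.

0.164

The likelihood of the observed sequence under each hypothesis: P(data | jar A) = (4/11)(5/11)(2/11)(5/11)(5/11) = 0.0062092; P(data | jar B) = (7/11)(3/11)(1/11)(3/11)(3/11) = 0.0011735.
The prior-weighted likelihoods are 3/7 · 0.0062092 = 0.0026611, 4/7 · 0.0011735 = 0.0006706; these sum to 0.0033317.
The posterior is then P(jar A | data) = 0.79872, P(jar B | data) = 0.20128.
The predictive probability is P(black next | data) = (2/11)(0.79872) + (1/11)(0.20128) = 0.16352.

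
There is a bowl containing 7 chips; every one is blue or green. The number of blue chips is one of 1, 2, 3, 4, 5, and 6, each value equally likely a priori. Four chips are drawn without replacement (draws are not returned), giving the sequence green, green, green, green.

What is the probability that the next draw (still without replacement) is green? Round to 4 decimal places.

For each hypothesis, P(data | H) works out to: P(data | r = 1) = (6/7)(5/6)(4/5)(3/4) = 3/7; P(data | r = 2) = (5/7)(4/6)(3/5)(2/4) = 1/7; P(data | r = 3) = (4/7)(3/6)(2/5)(1/4) = 1/35; P(data | r = 4) = (3/7)(2/6)(1/5)(0/4) = 0; P(data | r = 5) = (2/7)(1/6)(0/5) = 0; P(data | r = 6) = (1/7)(0/6) = 0.
Multiplying each by its prior: 1/6 · 3/7 = 1/14, 1/6 · 1/7 = 1/42, 1/6 · 1/35 = 1/210, 1/6 · 0 = 0, 1/6 · 0 = 0, 1/6 · 0 = 0; with total 1/10.
The posterior is then P(r = 1 | data) = 5/7, P(r = 2 | data) = 5/21, P(r = 3 | data) = 1/21, P(r = 4 | data) = 0, P(r = 5 | data) = 0, P(r = 6 | data) = 0.
Averaging over the posterior, P(green next | data) = (2/3)(5/7) + (1/3)(5/21) + (0)(1/21) = 5/9.

0.5556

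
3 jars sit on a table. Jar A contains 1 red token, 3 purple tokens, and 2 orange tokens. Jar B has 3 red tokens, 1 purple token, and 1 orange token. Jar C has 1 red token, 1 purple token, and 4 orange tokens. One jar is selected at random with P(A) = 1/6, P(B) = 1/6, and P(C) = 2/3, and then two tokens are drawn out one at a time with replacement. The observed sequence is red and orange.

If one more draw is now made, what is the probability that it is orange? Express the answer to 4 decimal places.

0.5465

The likelihood of the observed sequence under each hypothesis: P(data | jar A) = (1/6)(2/6) = 1/18; P(data | jar B) = (3/5)(1/5) = 3/25; P(data | jar C) = (1/6)(4/6) = 1/9.
Weighting by the prior gives 1/6 · 1/18 = 1/108, 1/6 · 3/25 = 1/50, 2/3 · 1/9 = 2/27; these sum to 31/300.
Normalising, the posterior is P(jar A | data) = 0.089606, P(jar B | data) = 0.19355, P(jar C | data) = 0.71685.
The predictive probability is P(orange next | data) = (1/3)(0.089606) + (1/5)(0.19355) + (2/3)(0.71685) = 0.54648.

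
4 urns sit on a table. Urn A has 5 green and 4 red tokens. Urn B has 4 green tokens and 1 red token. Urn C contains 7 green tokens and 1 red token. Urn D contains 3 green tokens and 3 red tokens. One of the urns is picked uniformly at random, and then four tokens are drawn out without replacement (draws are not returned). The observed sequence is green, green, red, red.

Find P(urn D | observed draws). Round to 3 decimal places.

For each hypothesis, P(data | H) works out to: P(data | urn A) = (5/9)(4/8)(4/7)(3/6) = 0.079365; P(data | urn B) = (4/5)(3/4)(1/3)(0/2) = 0; P(data | urn C) = (7/8)(6/7)(1/6)(0/5) = 0; P(data | urn D) = (3/6)(2/5)(3/4)(2/3) = 0.1.
Weighting by the prior gives 1/4 · 0.079365 = 0.019841, 1/4 · 0 = 0, 1/4 · 0 = 0, 1/4 · 0.1 = 0.025; with total 0.044841.
Hence P(urn D | data) = (0.025) / (0.044841) = 0.55752.

0.558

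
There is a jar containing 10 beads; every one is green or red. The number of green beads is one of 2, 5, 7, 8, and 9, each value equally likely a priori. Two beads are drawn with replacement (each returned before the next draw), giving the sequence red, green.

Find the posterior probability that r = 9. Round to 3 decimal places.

0.103

Compute the likelihood of the observed sequence for each case: P(data | r = 2) = (8/10)(2/10) = 4/25; P(data | r = 5) = (5/10)(5/10) = 1/4; P(data | r = 7) = (3/10)(7/10) = 21/100; P(data | r = 8) = (2/10)(8/10) = 4/25; P(data | r = 9) = (1/10)(9/10) = 9/100.
The prior-weighted likelihoods are 1/5 · 4/25 = 4/125, 1/5 · 1/4 = 1/20, 1/5 · 21/100 = 21/500, 1/5 · 4/25 = 4/125, 1/5 · 9/100 = 9/500; with total 87/500.
So P(r = 9 | data) = (9/500) / (87/500) = 3/29.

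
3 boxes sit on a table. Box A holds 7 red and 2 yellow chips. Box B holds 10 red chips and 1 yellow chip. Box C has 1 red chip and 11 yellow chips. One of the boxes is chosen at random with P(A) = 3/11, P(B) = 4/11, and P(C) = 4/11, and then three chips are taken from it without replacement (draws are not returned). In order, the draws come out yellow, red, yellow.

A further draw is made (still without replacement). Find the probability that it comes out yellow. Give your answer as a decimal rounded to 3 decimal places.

0.800

Compute the likelihood of the observed sequence for each case: P(data | box A) = (2/9)(7/8)(1/7) = 1/36; P(data | box B) = (1/11)(10/10)(0/9) = 0; P(data | box C) = (11/12)(1/11)(10/10) = 1/12.
The prior-weighted likelihoods are 3/11 · 1/36 = 1/132, 4/11 · 0 = 0, 4/11 · 1/12 = 1/33; these sum to 5/132.
The posterior is then P(box A | data) = 1/5, P(box B | data) = 0, P(box C | data) = 4/5.
The predictive probability is P(yellow next | data) = (0)(1/5) + (1)(4/5) = 4/5.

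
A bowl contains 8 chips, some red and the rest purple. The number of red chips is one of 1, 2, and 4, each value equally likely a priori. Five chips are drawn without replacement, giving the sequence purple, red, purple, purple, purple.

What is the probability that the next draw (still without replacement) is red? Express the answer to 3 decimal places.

Compute the likelihood of the observed sequence for each case: P(data | r = 1) = (7/8)(1/7)(6/6)(5/5)(4/4) = 1/8; P(data | r = 2) = (6/8)(2/7)(5/6)(4/5)(3/4) = 3/28; P(data | r = 4) = (4/8)(4/7)(3/6)(2/5)(1/4) = 1/70.
Multiplying each by its prior: 1/3 · 1/8 = 1/24, 1/3 · 3/28 = 1/28, 1/3 · 1/70 = 1/210; these sum to 23/280.
Normalising, the posterior is P(r = 1 | data) = 35/69, P(r = 2 | data) = 10/23, P(r = 4 | data) = 4/69.
Averaging over the posterior, P(red next | data) = (0)(35/69) + (1/3)(10/23) + (1)(4/69) = 14/69.

0.203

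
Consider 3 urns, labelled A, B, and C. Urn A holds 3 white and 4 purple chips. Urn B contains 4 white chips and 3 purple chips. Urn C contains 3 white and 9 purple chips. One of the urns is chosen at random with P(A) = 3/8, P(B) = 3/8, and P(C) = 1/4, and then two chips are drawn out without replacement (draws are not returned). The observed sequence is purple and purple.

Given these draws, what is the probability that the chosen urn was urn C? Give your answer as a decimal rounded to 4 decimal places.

0.4590

For each hypothesis, P(data | H) works out to: P(data | urn A) = (4/7)(3/6) = 2/7; P(data | urn B) = (3/7)(2/6) = 1/7; P(data | urn C) = (9/12)(8/11) = 6/11.
Weighting by the prior gives 3/8 · 2/7 = 3/28, 3/8 · 1/7 = 3/56, 1/4 · 6/11 = 3/22; summing to 183/616.
By Bayes' rule, P(urn C | data) = (3/22) / (183/616) = 28/61.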